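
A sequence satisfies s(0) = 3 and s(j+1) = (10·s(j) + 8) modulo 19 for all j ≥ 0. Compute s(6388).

2

Computing terms: s(0) = 3; s(1) = 0; s(2) = 8; s(3) = 12; s(4) = 14; s(5) = 15; s(6) = 6; s(7) = 11; s(8) = 4; s(9) = 10; s(10) = 13; s(11) = 5; s(12) = 1; s(13) = 18; s(14) = 17; s(15) = 7; s(16) = 2; s(17) = 9; s(18) = 3.
Since s(18) = s(0) = 3, the sequence is periodic with period 18.
So s(6388) = s(0 + ((6388-0) mod 18)) = s(16) = 2.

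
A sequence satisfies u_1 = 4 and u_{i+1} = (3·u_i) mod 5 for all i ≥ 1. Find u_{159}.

1

u_1 = 4; u_2 = 2; u_3 = 1; u_4 = 3; u_5 = 4.
Since u_5 = u_1 = 4, the sequence is periodic with period 4.
(159 - 1) mod 4 = 2, so u_{159} = u_3 = 1.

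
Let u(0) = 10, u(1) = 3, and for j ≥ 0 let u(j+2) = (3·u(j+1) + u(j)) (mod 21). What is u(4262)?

7

u(0) = 10,  u(1) = 3,  u(2) = 19,  u(3) = 18,  u(4) = 10,  u(5) = 6,  u(6) = 7,  u(7) = 6,  u(8) = 4,  u(9) = 18,  u(10) = 16,  u(11) = 3,  u(12) = 4,  u(13) = 15,  u(14) = 7,  u(15) = 15,  u(16) = 10,  u(17) = 3.
Since (u(16), u(17)) = (u(0), u(1)) = (10, 3) (two consecutive terms determine the rest), the sequence is periodic with period 16.
(4262 - 0) mod 16 = 6, so u(4262) = u(6) = 7.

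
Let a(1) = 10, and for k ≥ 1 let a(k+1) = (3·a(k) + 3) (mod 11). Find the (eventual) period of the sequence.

5

Computing terms: a(1) = 10, a(2) = 0, a(3) = 3, a(4) = 1, a(5) = 6, a(6) = 10.
Since a(6) = a(1) = 10, the sequence is periodic with period 5.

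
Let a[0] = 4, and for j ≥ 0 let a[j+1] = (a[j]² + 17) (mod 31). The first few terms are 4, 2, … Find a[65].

2

Computing terms: a[0] = 4; a[1] = 2; a[2] = 21; a[3] = 24; a[4] = 4.
Since a[4] = a[0] = 4, the sequence is periodic with period 4.
So a[65] = a[0 + ((65-0) mod 4)] = a[1] = 2.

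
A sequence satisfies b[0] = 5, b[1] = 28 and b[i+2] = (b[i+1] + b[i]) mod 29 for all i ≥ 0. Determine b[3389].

28

We have b[0] = 5, b[1] = 28, b[2] = 4, b[3] = 3, b[4] = 7, b[5] = 10, b[6] = 17, b[7] = 27, b[8] = 15, b[9] = 13, b[10] = 28, b[11] = 12, b[12] = 11, b[13] = 23, b[14] = 5, b[15] = 28.
The sequence repeats with period 14.
(3389 - 0) mod 14 = 1, so b[3389] = b[1] = 28.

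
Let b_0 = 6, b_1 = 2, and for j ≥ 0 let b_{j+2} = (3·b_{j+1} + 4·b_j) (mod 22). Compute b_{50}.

b_0 = 6; b_1 = 2; b_2 = 8; b_3 = 10; b_4 = 18; b_5 = 6; b_6 = 2.
The sequence repeats with period 5.
(50 - 0) mod 5 = 0, so b_{50} = b_0 = 6.

6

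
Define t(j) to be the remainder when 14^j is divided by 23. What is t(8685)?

Listing terms: t(1) = 14,  t(2) = 12,  t(3) = 7,  t(4) = 6,  t(5) = 15,  t(6) = 3,  t(7) = 19,  t(8) = 13,  t(9) = 21,  t(10) = 18,  t(11) = 22,  t(12) = 9,  t(13) = 11,  t(14) = 16,  t(15) = 17,  t(16) = 8,  t(17) = 20,  t(18) = 4,  t(19) = 10,  t(20) = 2,  t(21) = 5,  t(22) = 1,  t(23) = 14.
Since t(23) = t(1) = 14, the sequence is periodic with period 22.
(8685 - 1) mod 22 = 16, so t(8685) = t(17) = 20.

20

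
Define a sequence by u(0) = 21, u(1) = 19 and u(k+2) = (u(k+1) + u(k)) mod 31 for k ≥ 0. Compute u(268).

23

u(0) = 21; u(1) = 19; u(2) = 9; u(3) = 28; u(4) = 6; u(5) = 3; u(6) = 9; u(7) = 12; u(8) = 21; u(9) = 2; u(10) = 23; u(11) = 25; u(12) = 17; u(13) = 11; u(14) = 28; u(15) = 8; u(16) = 5; u(17) = 13; u(18) = 18; u(19) = 0; u(20) = 18; u(21) = 18; u(22) = 5; u(23) = 23; u(24) = 28; u(25) = 20; u(26) = 17; u(27) = 6; u(28) = 23; u(29) = 29; u(30) = 21; u(31) = 19.
Since (u(30), u(31)) = (u(0), u(1)) = (21, 19) (two consecutive terms determine the rest), the sequence is periodic with period 30.
So u(268) = u(0 + ((268-0) mod 30)) = u(28) = 23.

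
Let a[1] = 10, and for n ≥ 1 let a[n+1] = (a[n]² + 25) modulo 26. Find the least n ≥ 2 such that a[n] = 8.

Computing terms: a[1] = 10,  a[2] = 21,  a[3] = 24,  a[4] = 3,  a[5] = 8,  a[6] = 11,  a[7] = 16,  a[8] = 21.
Since a[8] = a[2] = 21, the sequence is eventually periodic: after a pre-period of length 1 it cycles with period 6.
The value 8 first appears (with n ≥ 2) at a[5].

5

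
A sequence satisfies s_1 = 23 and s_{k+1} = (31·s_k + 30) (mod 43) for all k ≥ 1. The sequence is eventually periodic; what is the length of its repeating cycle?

21

We have s_1 = 23; s_2 = 12; s_3 = 15; s_4 = 22; s_5 = 24; s_6 = 0; s_7 = 30; s_8 = 14; s_9 = 34; s_{10} = 9; s_{11} = 8; s_{12} = 20; s_{13} = 5; s_{14} = 13; s_{15} = 3; s_{16} = 37; s_{17} = 16; s_{18} = 10; s_{19} = 39; s_{20} = 35; s_{21} = 40; s_{22} = 23.
Since s_{22} = s_1 = 23, the sequence is periodic with period 21.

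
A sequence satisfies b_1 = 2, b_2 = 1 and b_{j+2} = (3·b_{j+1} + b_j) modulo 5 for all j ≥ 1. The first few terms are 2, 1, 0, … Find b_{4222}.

b_1 = 2; b_2 = 1; b_3 = 0; b_4 = 1; b_5 = 3; b_6 = 0; b_7 = 3; b_8 = 4; b_9 = 0; b_{10} = 4; b_{11} = 2; b_{12} = 0; b_{13} = 2; b_{14} = 1.
The sequence repeats with period 12.
(4222 - 1) mod 12 = 9, so b_{4222} = b_{10} = 4.

4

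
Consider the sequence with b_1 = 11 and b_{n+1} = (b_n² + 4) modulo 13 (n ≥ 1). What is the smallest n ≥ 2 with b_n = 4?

5

b_1 = 11, b_2 = 8, b_3 = 3, b_4 = 0, b_5 = 4, b_6 = 7, b_7 = 1, b_8 = 5, b_9 = 3.
Since b_9 = b_3 = 3, the sequence is eventually periodic: after a pre-period of length 2 it cycles with period 6.
The value 4 first appears (with n ≥ 2) at b_5.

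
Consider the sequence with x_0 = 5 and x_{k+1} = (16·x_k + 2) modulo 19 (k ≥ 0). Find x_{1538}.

18

We have x_0 = 5, x_1 = 6, x_2 = 3, x_3 = 12, x_4 = 4, x_5 = 9, x_6 = 13, x_7 = 1, x_8 = 18, x_9 = 5.
Since x_9 = x_0 = 5, the sequence is periodic with period 9.
So x_{1538} = x_{0 + ((1538-0) mod 9)} = x_8 = 18.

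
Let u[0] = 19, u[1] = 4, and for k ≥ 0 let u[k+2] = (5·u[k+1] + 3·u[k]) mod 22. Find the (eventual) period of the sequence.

30

Listing terms: u[0] = 19; u[1] = 4; u[2] = 11; u[3] = 1; u[4] = 16; u[5] = 17; u[6] = 1; u[7] = 12; u[8] = 19; u[9] = 21; u[10] = 8; u[11] = 15; u[12] = 11; u[13] = 12; u[14] = 5; u[15] = 17; u[16] = 12; u[17] = 1; u[18] = 19; u[19] = 10; u[20] = 19; u[21] = 15; u[22] = 0; u[23] = 1; u[24] = 5; u[25] = 6; u[26] = 1; u[27] = 1; u[28] = 8; u[29] = 21; u[30] = 19; u[31] = 4.
The sequence repeats with period 30.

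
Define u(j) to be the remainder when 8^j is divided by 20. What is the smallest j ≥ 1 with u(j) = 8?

1

We have u(0) = 1, u(1) = 8, u(2) = 4, u(3) = 12, u(4) = 16, u(5) = 8.
Since u(5) = u(1) = 8, the sequence is eventually periodic: after a pre-period of length 1 it cycles with period 4.
The value 8 first appears (with j ≥ 1) at u(1).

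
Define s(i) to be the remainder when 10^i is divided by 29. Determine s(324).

16

Computing terms: s(1) = 10; s(2) = 13; s(3) = 14; s(4) = 24; s(5) = 8; s(6) = 22; s(7) = 17; s(8) = 25; s(9) = 18; s(10) = 6; s(11) = 2; s(12) = 20; s(13) = 26; s(14) = 28; s(15) = 19; s(16) = 16; s(17) = 15; s(18) = 5; s(19) = 21; s(20) = 7; s(21) = 12; s(22) = 4; s(23) = 11; s(24) = 23; s(25) = 27; s(26) = 9; s(27) = 3; s(28) = 1; s(29) = 10.
Since s(29) = s(1) = 10, the sequence is periodic with period 28.
(324 - 1) mod 28 = 15, so s(324) = s(16) = 16.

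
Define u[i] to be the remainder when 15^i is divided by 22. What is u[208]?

Listing terms: u[1] = 15; u[2] = 5; u[3] = 9; u[4] = 3; u[5] = 1; u[6] = 15.
The sequence repeats with period 5.
So u[208] = u[1 + ((208-1) mod 5)] = u[3] = 9.

9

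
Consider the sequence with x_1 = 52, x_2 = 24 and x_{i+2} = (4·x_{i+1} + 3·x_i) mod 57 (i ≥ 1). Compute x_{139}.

3

We have x_1 = 52,  x_2 = 24,  x_3 = 24,  x_4 = 54,  x_5 = 3,  x_6 = 3,  x_7 = 21,  x_8 = 36,  x_9 = 36,  x_{10} = 24,  x_{11} = 33,  x_{12} = 33,  x_{13} = 3,  x_{14} = 54,  x_{15} = 54,  x_{16} = 36,  x_{17} = 21,  x_{18} = 21,  x_{19} = 33,  x_{20} = 24,  x_{21} = 24.
Since (x_{20}, x_{21}) = (x_2, x_3) = (24, 24) (two consecutive terms determine the rest), the sequence is eventually periodic: after a pre-period of length 1 it cycles with period 18.
For i ≥ 2, x_i depends only on (i - 2) mod 18. (139 - 2) mod 18 = 11, so x_{139} = x_{13} = 3.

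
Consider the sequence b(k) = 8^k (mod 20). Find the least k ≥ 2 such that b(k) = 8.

5

b(1) = 8; b(2) = 4; b(3) = 12; b(4) = 16; b(5) = 8.
The sequence repeats with period 4.
The value 8 next appears (with k ≥ 2) at b(5).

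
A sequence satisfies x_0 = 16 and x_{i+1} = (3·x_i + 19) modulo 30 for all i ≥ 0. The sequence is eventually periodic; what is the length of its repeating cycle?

4

We have x_0 = 16; x_1 = 7; x_2 = 10; x_3 = 19; x_4 = 16.
Since x_4 = x_0 = 16, the sequence is periodic with period 4.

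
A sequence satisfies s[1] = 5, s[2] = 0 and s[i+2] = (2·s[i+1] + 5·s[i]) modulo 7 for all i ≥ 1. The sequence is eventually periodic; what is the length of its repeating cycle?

Computing terms: s[1] = 5,  s[2] = 0,  s[3] = 4,  s[4] = 1,  s[5] = 1,  s[6] = 0,  s[7] = 5,  s[8] = 3,  s[9] = 3,  s[10] = 0,  s[11] = 1,  s[12] = 2,  s[13] = 2,  s[14] = 0,  s[15] = 3,  s[16] = 6,  s[17] = 6,  s[18] = 0,  s[19] = 2,  s[20] = 4,  s[21] = 4,  s[22] = 0,  s[23] = 6,  s[24] = 5,  s[25] = 5,  s[26] = 0.
Since (s[25], s[26]) = (s[1], s[2]) = (5, 0) (two consecutive terms determine the rest), the sequence is periodic with period 24.

24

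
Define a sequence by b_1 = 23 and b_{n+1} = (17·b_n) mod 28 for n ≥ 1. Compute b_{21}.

11

Computing terms: b_1 = 23; b_2 = 27; b_3 = 11; b_4 = 19; b_5 = 15; b_6 = 3; b_7 = 23.
Since b_7 = b_1 = 23, the sequence is periodic with period 6.
So b_{21} = b_{1 + ((21-1) mod 6)} = b_3 = 11.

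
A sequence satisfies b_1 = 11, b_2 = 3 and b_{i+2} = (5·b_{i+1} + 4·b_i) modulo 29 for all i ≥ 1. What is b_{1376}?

17

b_1 = 11,  b_2 = 3,  b_3 = 1,  b_4 = 17,  b_5 = 2,  b_6 = 20,  b_7 = 21,  b_8 = 11,  b_9 = 23,  b_{10} = 14,  b_{11} = 17,  b_{12} = 25,  b_{13} = 19,  b_{14} = 21,  b_{15} = 7,  b_{16} = 3,  b_{17} = 14,  b_{18} = 24,  b_{19} = 2,  b_{20} = 19,  b_{21} = 16,  b_{22} = 11,  b_{23} = 3.
The sequence repeats with period 21.
(1376 - 1) mod 21 = 10, so b_{1376} = b_{11} = 17.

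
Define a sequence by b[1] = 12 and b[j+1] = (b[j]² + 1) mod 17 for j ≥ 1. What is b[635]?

16

Computing terms: b[1] = 12,  b[2] = 9,  b[3] = 14,  b[4] = 10,  b[5] = 16,  b[6] = 2,  b[7] = 5,  b[8] = 9.
Since b[8] = b[2] = 9, the sequence is eventually periodic: after a pre-period of length 1 it cycles with period 6.
For j ≥ 2, b[j] depends only on (j - 2) mod 6. (635 - 2) mod 6 = 3, so b[635] = b[5] = 16.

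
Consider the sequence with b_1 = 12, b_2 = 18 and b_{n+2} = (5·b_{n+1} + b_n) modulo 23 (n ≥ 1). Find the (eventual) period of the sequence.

We have b_1 = 12, b_2 = 18, b_3 = 10, b_4 = 22, b_5 = 5, b_6 = 1, b_7 = 10, b_8 = 5, b_9 = 12, b_{10} = 19, b_{11} = 15, b_{12} = 2, b_{13} = 2, b_{14} = 12, b_{15} = 16, b_{16} = 0, b_{17} = 16, b_{18} = 11, b_{19} = 2, b_{20} = 21, b_{21} = 15, b_{22} = 4, b_{23} = 12, b_{24} = 18.
Since (b_{23}, b_{24}) = (b_1, b_2) = (12, 18) (two consecutive terms determine the rest), the sequence is periodic with period 22.

22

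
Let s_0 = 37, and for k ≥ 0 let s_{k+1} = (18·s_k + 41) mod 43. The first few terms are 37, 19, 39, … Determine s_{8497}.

20

Computing terms: s_0 = 37,  s_1 = 19,  s_2 = 39,  s_3 = 12,  s_4 = 42,  s_5 = 23,  s_6 = 25,  s_7 = 18,  s_8 = 21,  s_9 = 32,  s_{10} = 15,  s_{11} = 10,  s_{12} = 6,  s_{13} = 20,  s_{14} = 14,  s_{15} = 35,  s_{16} = 26,  s_{17} = 36,  s_{18} = 1,  s_{19} = 16,  s_{20} = 28,  s_{21} = 29,  s_{22} = 4,  s_{23} = 27,  s_{24} = 11,  s_{25} = 24,  s_{26} = 0,  s_{27} = 41,  s_{28} = 5,  s_{29} = 2,  s_{30} = 34,  s_{31} = 8,  s_{32} = 13,  s_{33} = 17,  s_{34} = 3,  s_{35} = 9,  s_{36} = 31,  s_{37} = 40,  s_{38} = 30,  s_{39} = 22,  s_{40} = 7,  s_{41} = 38,  s_{42} = 37.
Since s_{42} = s_0 = 37, the sequence is periodic with period 42.
(8497 - 0) mod 42 = 13, so s_{8497} = s_{13} = 20.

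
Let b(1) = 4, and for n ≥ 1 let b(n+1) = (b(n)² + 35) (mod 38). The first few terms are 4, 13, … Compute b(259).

22

We have b(1) = 4, b(2) = 13, b(3) = 14, b(4) = 3, b(5) = 6, b(6) = 33, b(7) = 22, b(8) = 25, b(9) = 14.
Since b(9) = b(3) = 14, the sequence is eventually periodic: after a pre-period of length 2 it cycles with period 6.
For n ≥ 3, b(n) depends only on (n - 3) mod 6. (259 - 3) mod 6 = 4, so b(259) = b(7) = 22.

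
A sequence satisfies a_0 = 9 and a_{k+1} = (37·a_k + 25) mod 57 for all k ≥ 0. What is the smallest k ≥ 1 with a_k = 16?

1

Listing terms: a_0 = 9,  a_1 = 16,  a_2 = 47,  a_3 = 54,  a_4 = 28,  a_5 = 35,  a_6 = 9.
The sequence repeats with period 6.
The value 16 first appears (with k ≥ 1) at a_1.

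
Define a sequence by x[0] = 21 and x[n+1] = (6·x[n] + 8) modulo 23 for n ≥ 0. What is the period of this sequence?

We have x[0] = 21; x[1] = 19; x[2] = 7; x[3] = 4; x[4] = 9; x[5] = 16; x[6] = 12; x[7] = 11; x[8] = 5; x[9] = 15; x[10] = 6; x[11] = 21.
The sequence repeats with period 11.

11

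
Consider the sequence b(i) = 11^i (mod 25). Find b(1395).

We have b(0) = 1; b(1) = 11; b(2) = 21; b(3) = 6; b(4) = 16; b(5) = 1.
Since b(5) = b(0) = 1, the sequence is periodic with period 5.
(1395 - 0) mod 5 = 0, so b(1395) = b(0) = 1.

1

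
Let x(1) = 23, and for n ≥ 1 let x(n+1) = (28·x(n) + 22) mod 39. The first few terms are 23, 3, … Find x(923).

Listing terms: x(1) = 23; x(2) = 3; x(3) = 28; x(4) = 26; x(5) = 9; x(6) = 1; x(7) = 11; x(8) = 18; x(9) = 19; x(10) = 8; x(11) = 12; x(12) = 7; x(13) = 23.
Since x(13) = x(1) = 23, the sequence is periodic with period 12.
(923 - 1) mod 12 = 10, so x(923) = x(11) = 12.

12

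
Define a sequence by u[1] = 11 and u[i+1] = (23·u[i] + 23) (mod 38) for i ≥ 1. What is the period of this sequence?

Computing terms: u[1] = 11; u[2] = 10; u[3] = 25; u[4] = 28; u[5] = 21; u[6] = 12; u[7] = 33; u[8] = 22; u[9] = 35; u[10] = 30; u[11] = 29; u[12] = 6; u[13] = 9; u[14] = 2; u[15] = 31; u[16] = 14; u[17] = 3; u[18] = 16; u[19] = 11.
The sequence repeats with period 18.

18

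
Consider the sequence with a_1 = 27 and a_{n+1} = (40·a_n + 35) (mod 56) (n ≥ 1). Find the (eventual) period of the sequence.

6

a_1 = 27; a_2 = 51; a_3 = 3; a_4 = 43; a_5 = 19; a_6 = 11; a_7 = 27.
Since a_7 = a_1 = 27, the sequence is periodic with period 6.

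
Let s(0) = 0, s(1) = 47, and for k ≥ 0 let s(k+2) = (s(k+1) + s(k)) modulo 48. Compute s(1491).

46

Listing terms: s(0) = 0,  s(1) = 47,  s(2) = 47,  s(3) = 46,  s(4) = 45,  s(5) = 43,  s(6) = 40,  s(7) = 35,  s(8) = 27,  s(9) = 14,  s(10) = 41,  s(11) = 7,  s(12) = 0,  s(13) = 7,  s(14) = 7,  s(15) = 14,  s(16) = 21,  s(17) = 35,  s(18) = 8,  s(19) = 43,  s(20) = 3,  s(21) = 46,  s(22) = 1,  s(23) = 47,  s(24) = 0,  s(25) = 47.
Since (s(24), s(25)) = (s(0), s(1)) = (0, 47) (two consecutive terms determine the rest), the sequence is periodic with period 24.
So s(1491) = s(0 + ((1491-0) mod 24)) = s(3) = 46.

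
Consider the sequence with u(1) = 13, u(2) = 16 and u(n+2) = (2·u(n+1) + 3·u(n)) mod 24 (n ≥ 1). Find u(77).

17

Computing terms: u(1) = 13; u(2) = 16; u(3) = 23; u(4) = 22; u(5) = 17; u(6) = 4; u(7) = 11; u(8) = 10; u(9) = 5; u(10) = 16; u(11) = 23.
Since (u(10), u(11)) = (u(2), u(3)) = (16, 23) (two consecutive terms determine the rest), the sequence is eventually periodic: after a pre-period of length 1 it cycles with period 8.
For n ≥ 2, u(n) depends only on (n - 2) mod 8. (77 - 2) mod 8 = 3, so u(77) = u(5) = 17.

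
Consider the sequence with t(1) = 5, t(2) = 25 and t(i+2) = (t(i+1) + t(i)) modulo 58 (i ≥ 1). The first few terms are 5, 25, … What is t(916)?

We have t(1) = 5; t(2) = 25; t(3) = 30; t(4) = 55; t(5) = 27; t(6) = 24; t(7) = 51; t(8) = 17; t(9) = 10; t(10) = 27; t(11) = 37; t(12) = 6; t(13) = 43; t(14) = 49; t(15) = 34; t(16) = 25; t(17) = 1; t(18) = 26; t(19) = 27; t(20) = 53; t(21) = 22; t(22) = 17; t(23) = 39; t(24) = 56; t(25) = 37; t(26) = 35; t(27) = 14; t(28) = 49; t(29) = 5; t(30) = 54; t(31) = 1; t(32) = 55; t(33) = 56; t(34) = 53; t(35) = 51; t(36) = 46; t(37) = 39; t(38) = 27; t(39) = 8; t(40) = 35; t(41) = 43; t(42) = 20; t(43) = 5; t(44) = 25.
Since (t(43), t(44)) = (t(1), t(2)) = (5, 25) (two consecutive terms determine the rest), the sequence is periodic with period 42.
(916 - 1) mod 42 = 33, so t(916) = t(34) = 53.

53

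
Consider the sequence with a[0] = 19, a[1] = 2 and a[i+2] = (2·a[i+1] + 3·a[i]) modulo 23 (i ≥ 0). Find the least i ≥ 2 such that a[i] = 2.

Computing terms: a[0] = 19, a[1] = 2, a[2] = 15, a[3] = 13, a[4] = 2, a[5] = 20, a[6] = 0, a[7] = 14, a[8] = 5, a[9] = 6, a[10] = 4, a[11] = 3, a[12] = 18, a[13] = 22, a[14] = 6, a[15] = 9, a[16] = 13, a[17] = 7, a[18] = 7, a[19] = 12, a[20] = 22, a[21] = 11, a[22] = 19, a[23] = 2.
The sequence repeats with period 22.
The value 2 first appears (with i ≥ 2) at a[4].

4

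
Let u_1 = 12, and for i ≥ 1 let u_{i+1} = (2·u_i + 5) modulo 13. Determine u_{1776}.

10

We have u_1 = 12, u_2 = 3, u_3 = 11, u_4 = 1, u_5 = 7, u_6 = 6, u_7 = 4, u_8 = 0, u_9 = 5, u_{10} = 2, u_{11} = 9, u_{12} = 10, u_{13} = 12.
Since u_{13} = u_1 = 12, the sequence is periodic with period 12.
So u_{1776} = u_{1 + ((1776-1) mod 12)} = u_{12} = 10.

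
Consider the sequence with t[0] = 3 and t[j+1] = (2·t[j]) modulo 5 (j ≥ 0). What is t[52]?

t[0] = 3,  t[1] = 1,  t[2] = 2,  t[3] = 4,  t[4] = 3.
Since t[4] = t[0] = 3, the sequence is periodic with period 4.
(52 - 0) mod 4 = 0, so t[52] = t[0] = 3.

3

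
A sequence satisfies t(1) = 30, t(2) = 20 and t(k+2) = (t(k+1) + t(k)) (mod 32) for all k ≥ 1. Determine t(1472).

t(1) = 30; t(2) = 20; t(3) = 18; t(4) = 6; t(5) = 24; t(6) = 30; t(7) = 22; t(8) = 20; t(9) = 10; t(10) = 30; t(11) = 8; t(12) = 6; t(13) = 14; t(14) = 20; t(15) = 2; t(16) = 22; t(17) = 24; t(18) = 14; t(19) = 6; t(20) = 20; t(21) = 26; t(22) = 14; t(23) = 8; t(24) = 22; t(25) = 30; t(26) = 20.
The sequence repeats with period 24.
(1472 - 1) mod 24 = 7, so t(1472) = t(8) = 20.

20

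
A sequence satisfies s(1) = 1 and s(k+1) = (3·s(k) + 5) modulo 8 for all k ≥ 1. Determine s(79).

s(1) = 1,  s(2) = 0,  s(3) = 5,  s(4) = 4,  s(5) = 1.
Since s(5) = s(1) = 1, the sequence is periodic with period 4.
(79 - 1) mod 4 = 2, so s(79) = s(3) = 5.

5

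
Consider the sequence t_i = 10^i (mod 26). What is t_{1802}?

22

We have t_0 = 1,  t_1 = 10,  t_2 = 22,  t_3 = 12,  t_4 = 16,  t_5 = 4,  t_6 = 14,  t_7 = 10.
Since t_7 = t_1 = 10, the sequence is eventually periodic: after a pre-period of length 1 it cycles with period 6.
For i ≥ 1, t_i depends only on (i - 1) mod 6. (1802 - 1) mod 6 = 1, so t_{1802} = t_2 = 22.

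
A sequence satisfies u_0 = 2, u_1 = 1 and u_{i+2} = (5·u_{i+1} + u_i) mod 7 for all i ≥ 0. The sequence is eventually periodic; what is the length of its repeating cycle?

Listing terms: u_0 = 2; u_1 = 1; u_2 = 0; u_3 = 1; u_4 = 5; u_5 = 5; u_6 = 2; u_7 = 1.
The sequence repeats with period 6.

6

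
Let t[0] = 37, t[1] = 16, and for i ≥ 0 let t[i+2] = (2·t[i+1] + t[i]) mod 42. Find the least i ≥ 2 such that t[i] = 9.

6

Computing terms: t[0] = 37, t[1] = 16, t[2] = 27, t[3] = 28, t[4] = 41, t[5] = 26, t[6] = 9, t[7] = 2, t[8] = 13, t[9] = 28, t[10] = 27, t[11] = 40, t[12] = 23, t[13] = 2, t[14] = 27, t[15] = 14, t[16] = 13, t[17] = 40, t[18] = 9, t[19] = 16, t[20] = 41, t[21] = 14, t[22] = 27, t[23] = 26, t[24] = 37, t[25] = 16.
The sequence repeats with period 24.
The value 9 first appears (with i ≥ 2) at t[6].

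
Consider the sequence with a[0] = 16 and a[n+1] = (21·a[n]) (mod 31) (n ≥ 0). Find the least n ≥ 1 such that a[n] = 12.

We have a[0] = 16,  a[1] = 26,  a[2] = 19,  a[3] = 27,  a[4] = 9,  a[5] = 3,  a[6] = 1,  a[7] = 21,  a[8] = 7,  a[9] = 23,  a[10] = 18,  a[11] = 6,  a[12] = 2,  a[13] = 11,  a[14] = 14,  a[15] = 15,  a[16] = 5,  a[17] = 12,  a[18] = 4,  a[19] = 22,  a[20] = 28,  a[21] = 30,  a[22] = 10,  a[23] = 24,  a[24] = 8,  a[25] = 13,  a[26] = 25,  a[27] = 29,  a[28] = 20,  a[29] = 17,  a[30] = 16.
The sequence repeats with period 30.
The value 12 first appears (with n ≥ 1) at a[17].

17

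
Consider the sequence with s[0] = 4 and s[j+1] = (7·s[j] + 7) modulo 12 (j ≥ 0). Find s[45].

7

Computing terms: s[0] = 4,  s[1] = 11,  s[2] = 0,  s[3] = 7,  s[4] = 8,  s[5] = 3,  s[6] = 4.
Since s[6] = s[0] = 4, the sequence is periodic with period 6.
(45 - 0) mod 6 = 3, so s[45] = s[3] = 7.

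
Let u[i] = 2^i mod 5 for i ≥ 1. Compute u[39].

3

Listing terms: u[1] = 2; u[2] = 4; u[3] = 3; u[4] = 1; u[5] = 2.
The sequence repeats with period 4.
So u[39] = u[1 + ((39-1) mod 4)] = u[3] = 3.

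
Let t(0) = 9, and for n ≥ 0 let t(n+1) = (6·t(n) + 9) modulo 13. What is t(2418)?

t(0) = 9; t(1) = 11; t(2) = 10; t(3) = 4; t(4) = 7; t(5) = 12; t(6) = 3; t(7) = 1; t(8) = 2; t(9) = 8; t(10) = 5; t(11) = 0; t(12) = 9.
The sequence repeats with period 12.
(2418 - 0) mod 12 = 6, so t(2418) = t(6) = 3.

3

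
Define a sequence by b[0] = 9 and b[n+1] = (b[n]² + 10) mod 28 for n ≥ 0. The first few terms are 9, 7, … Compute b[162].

b[0] = 9, b[1] = 7, b[2] = 3, b[3] = 19, b[4] = 7.
Since b[4] = b[1] = 7, the sequence is eventually periodic: after a pre-period of length 1 it cycles with period 3.
For n ≥ 1, b[n] depends only on (n - 1) mod 3. (162 - 1) mod 3 = 2, so b[162] = b[3] = 19.

19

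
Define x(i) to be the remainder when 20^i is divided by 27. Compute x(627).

17

Listing terms: x(1) = 20,  x(2) = 22,  x(3) = 8,  x(4) = 25,  x(5) = 14,  x(6) = 10,  x(7) = 11,  x(8) = 4,  x(9) = 26,  x(10) = 7,  x(11) = 5,  x(12) = 19,  x(13) = 2,  x(14) = 13,  x(15) = 17,  x(16) = 16,  x(17) = 23,  x(18) = 1,  x(19) = 20.
The sequence repeats with period 18.
(627 - 1) mod 18 = 14, so x(627) = x(15) = 17.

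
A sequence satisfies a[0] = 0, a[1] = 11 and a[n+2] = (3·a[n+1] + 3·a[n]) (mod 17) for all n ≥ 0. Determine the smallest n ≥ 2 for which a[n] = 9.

9

Listing terms: a[0] = 0; a[1] = 11; a[2] = 16; a[3] = 13; a[4] = 2; a[5] = 11; a[6] = 5; a[7] = 14; a[8] = 6; a[9] = 9; a[10] = 11; a[11] = 9; a[12] = 9; a[13] = 3; a[14] = 2; a[15] = 15; a[16] = 0; a[17] = 11.
The sequence repeats with period 16.
The value 9 first appears (with n ≥ 2) at a[9].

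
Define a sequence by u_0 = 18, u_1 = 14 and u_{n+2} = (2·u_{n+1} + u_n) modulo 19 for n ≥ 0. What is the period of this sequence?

We have u_0 = 18, u_1 = 14, u_2 = 8, u_3 = 11, u_4 = 11, u_5 = 14, u_6 = 1, u_7 = 16, u_8 = 14, u_9 = 6, u_{10} = 7, u_{11} = 1, u_{12} = 9, u_{13} = 0, u_{14} = 9, u_{15} = 18, u_{16} = 7, u_{17} = 13, u_{18} = 14, u_{19} = 3, u_{20} = 1, u_{21} = 5, u_{22} = 11, u_{23} = 8, u_{24} = 8, u_{25} = 5, u_{26} = 18, u_{27} = 3, u_{28} = 5, u_{29} = 13, u_{30} = 12, u_{31} = 18, u_{32} = 10, u_{33} = 0, u_{34} = 10, u_{35} = 1, u_{36} = 12, u_{37} = 6, u_{38} = 5, u_{39} = 16, u_{40} = 18, u_{41} = 14.
Since (u_{40}, u_{41}) = (u_0, u_1) = (18, 14) (two consecutive terms determine the rest), the sequence is periodic with period 40.

40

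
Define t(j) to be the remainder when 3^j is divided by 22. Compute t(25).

1

We have t(1) = 3; t(2) = 9; t(3) = 5; t(4) = 15; t(5) = 1; t(6) = 3.
Since t(6) = t(1) = 3, the sequence is periodic with period 5.
(25 - 1) mod 5 = 4, so t(25) = t(5) = 1.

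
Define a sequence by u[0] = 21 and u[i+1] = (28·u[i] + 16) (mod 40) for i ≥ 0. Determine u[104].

Computing terms: u[0] = 21,  u[1] = 4,  u[2] = 8,  u[3] = 0,  u[4] = 16,  u[5] = 24,  u[6] = 8.
Since u[6] = u[2] = 8, the sequence is eventually periodic: after a pre-period of length 2 it cycles with period 4.
For i ≥ 2, u[i] depends only on (i - 2) mod 4. (104 - 2) mod 4 = 2, so u[104] = u[4] = 16.

16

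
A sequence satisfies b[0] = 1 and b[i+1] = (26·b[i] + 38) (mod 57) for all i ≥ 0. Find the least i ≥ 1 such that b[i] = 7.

We have b[0] = 1,  b[1] = 7,  b[2] = 49,  b[3] = 1.
Since b[3] = b[0] = 1, the sequence is periodic with period 3.
The value 7 first appears (with i ≥ 1) at b[1].

1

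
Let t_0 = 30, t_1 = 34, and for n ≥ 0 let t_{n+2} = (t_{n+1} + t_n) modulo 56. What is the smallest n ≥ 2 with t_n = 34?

10

We have t_0 = 30,  t_1 = 34,  t_2 = 8,  t_3 = 42,  t_4 = 50,  t_5 = 36,  t_6 = 30,  t_7 = 10,  t_8 = 40,  t_9 = 50,  t_{10} = 34,  t_{11} = 28,  t_{12} = 6,  t_{13} = 34,  t_{14} = 40,  t_{15} = 18,  t_{16} = 2,  t_{17} = 20,  t_{18} = 22,  t_{19} = 42,  t_{20} = 8,  t_{21} = 50,  t_{22} = 2,  t_{23} = 52,  t_{24} = 54,  t_{25} = 50,  t_{26} = 48,  t_{27} = 42,  t_{28} = 34,  t_{29} = 20,  t_{30} = 54,  t_{31} = 18,  t_{32} = 16,  t_{33} = 34,  t_{34} = 50,  t_{35} = 28,  t_{36} = 22,  t_{37} = 50,  t_{38} = 16,  t_{39} = 10,  t_{40} = 26,  t_{41} = 36,  t_{42} = 6,  t_{43} = 42,  t_{44} = 48,  t_{45} = 34,  t_{46} = 26,  t_{47} = 4,  t_{48} = 30,  t_{49} = 34.
The sequence repeats with period 48.
The value 34 first appears (with n ≥ 2) at t_{10}.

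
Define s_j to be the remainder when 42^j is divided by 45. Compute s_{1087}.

18

We have s_0 = 1; s_1 = 42; s_2 = 9; s_3 = 18; s_4 = 36; s_5 = 27; s_6 = 9.
Since s_6 = s_2 = 9, the sequence is eventually periodic: after a pre-period of length 2 it cycles with period 4.
For j ≥ 2, s_j depends only on (j - 2) mod 4. (1087 - 2) mod 4 = 1, so s_{1087} = s_3 = 18.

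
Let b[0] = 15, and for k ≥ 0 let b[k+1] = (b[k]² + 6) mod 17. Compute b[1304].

14

b[0] = 15,  b[1] = 10,  b[2] = 4,  b[3] = 5,  b[4] = 14,  b[5] = 15.
The sequence repeats with period 5.
(1304 - 0) mod 5 = 4, so b[1304] = b[4] = 14.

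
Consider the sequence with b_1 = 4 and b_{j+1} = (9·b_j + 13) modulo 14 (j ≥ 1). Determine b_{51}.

We have b_1 = 4, b_2 = 7, b_3 = 6, b_4 = 11, b_5 = 0, b_6 = 13, b_7 = 4.
Since b_7 = b_1 = 4, the sequence is periodic with period 6.
So b_{51} = b_{1 + ((51-1) mod 6)} = b_3 = 6.

6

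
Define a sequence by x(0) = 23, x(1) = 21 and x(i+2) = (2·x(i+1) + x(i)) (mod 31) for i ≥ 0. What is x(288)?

Listing terms: x(0) = 23,  x(1) = 21,  x(2) = 3,  x(3) = 27,  x(4) = 26,  x(5) = 17,  x(6) = 29,  x(7) = 13,  x(8) = 24,  x(9) = 30,  x(10) = 22,  x(11) = 12,  x(12) = 15,  x(13) = 11,  x(14) = 6,  x(15) = 23,  x(16) = 21.
Since (x(15), x(16)) = (x(0), x(1)) = (23, 21) (two consecutive terms determine the rest), the sequence is periodic with period 15.
(288 - 0) mod 15 = 3, so x(288) = x(3) = 27.

27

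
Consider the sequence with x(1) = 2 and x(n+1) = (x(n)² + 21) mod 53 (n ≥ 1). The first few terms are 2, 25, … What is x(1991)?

34

x(1) = 2; x(2) = 25; x(3) = 10; x(4) = 15; x(5) = 34; x(6) = 11; x(7) = 36; x(8) = 45; x(9) = 32; x(10) = 38; x(11) = 34.
Since x(11) = x(5) = 34, the sequence is eventually periodic: after a pre-period of length 4 it cycles with period 6.
For n ≥ 5, x(n) depends only on (n - 5) mod 6. (1991 - 5) mod 6 = 0, so x(1991) = x(5) = 34.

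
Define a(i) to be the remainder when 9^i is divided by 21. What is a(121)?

9

We have a(0) = 1,  a(1) = 9,  a(2) = 18,  a(3) = 15,  a(4) = 9.
Since a(4) = a(1) = 9, the sequence is eventually periodic: after a pre-period of length 1 it cycles with period 3.
For i ≥ 1, a(i) depends only on (i - 1) mod 3. (121 - 1) mod 3 = 0, so a(121) = a(1) = 9.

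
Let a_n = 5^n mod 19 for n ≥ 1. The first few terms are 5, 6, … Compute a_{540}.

1

We have a_1 = 5,  a_2 = 6,  a_3 = 11,  a_4 = 17,  a_5 = 9,  a_6 = 7,  a_7 = 16,  a_8 = 4,  a_9 = 1,  a_{10} = 5.
The sequence repeats with period 9.
So a_{540} = a_{1 + ((540-1) mod 9)} = a_9 = 1.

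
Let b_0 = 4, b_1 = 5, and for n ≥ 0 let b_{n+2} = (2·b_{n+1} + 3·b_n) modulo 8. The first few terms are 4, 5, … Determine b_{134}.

2

Computing terms: b_0 = 4; b_1 = 5; b_2 = 6; b_3 = 3; b_4 = 0; b_5 = 1; b_6 = 2; b_7 = 7; b_8 = 4; b_9 = 5.
The sequence repeats with period 8.
(134 - 0) mod 8 = 6, so b_{134} = b_6 = 2.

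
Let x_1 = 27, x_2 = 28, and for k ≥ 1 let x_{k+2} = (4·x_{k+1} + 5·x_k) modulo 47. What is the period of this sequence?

Computing terms: x_1 = 27,  x_2 = 28,  x_3 = 12,  x_4 = 0,  x_5 = 13,  x_6 = 5,  x_7 = 38,  x_8 = 36,  x_9 = 5,  x_{10} = 12,  x_{11} = 26,  x_{12} = 23,  x_{13} = 34,  x_{14} = 16,  x_{15} = 46,  x_{16} = 29,  x_{17} = 17,  x_{18} = 25,  x_{19} = 44,  x_{20} = 19,  x_{21} = 14,  x_{22} = 10,  x_{23} = 16,  x_{24} = 20,  x_{25} = 19,  x_{26} = 35,  x_{27} = 0,  x_{28} = 34,  x_{29} = 42,  x_{30} = 9,  x_{31} = 11,  x_{32} = 42,  x_{33} = 35,  x_{34} = 21,  x_{35} = 24,  x_{36} = 13,  x_{37} = 31,  x_{38} = 1,  x_{39} = 18,  x_{40} = 30,  x_{41} = 22,  x_{42} = 3,  x_{43} = 28,  x_{44} = 33,  x_{45} = 37,  x_{46} = 31,  x_{47} = 27,  x_{48} = 28.
Since (x_{47}, x_{48}) = (x_1, x_2) = (27, 28) (two consecutive terms determine the rest), the sequence is periodic with period 46.

46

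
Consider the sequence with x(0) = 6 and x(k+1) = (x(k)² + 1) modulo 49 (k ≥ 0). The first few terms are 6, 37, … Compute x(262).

Listing terms: x(0) = 6; x(1) = 37; x(2) = 47; x(3) = 5; x(4) = 26; x(5) = 40; x(6) = 33; x(7) = 12; x(8) = 47.
Since x(8) = x(2) = 47, the sequence is eventually periodic: after a pre-period of length 2 it cycles with period 6.
For k ≥ 2, x(k) depends only on (k - 2) mod 6. (262 - 2) mod 6 = 2, so x(262) = x(4) = 26.

26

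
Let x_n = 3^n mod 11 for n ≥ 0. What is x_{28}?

5

We have x_0 = 1, x_1 = 3, x_2 = 9, x_3 = 5, x_4 = 4, x_5 = 1.
Since x_5 = x_0 = 1, the sequence is periodic with period 5.
So x_{28} = x_{0 + ((28-0) mod 5)} = x_3 = 5.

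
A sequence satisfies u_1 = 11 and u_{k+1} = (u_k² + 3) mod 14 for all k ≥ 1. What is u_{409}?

Computing terms: u_1 = 11,  u_2 = 12,  u_3 = 7,  u_4 = 10,  u_5 = 5,  u_6 = 0,  u_7 = 3,  u_8 = 12.
Since u_8 = u_2 = 12, the sequence is eventually periodic: after a pre-period of length 1 it cycles with period 6.
For k ≥ 2, u_k depends only on (k - 2) mod 6. (409 - 2) mod 6 = 5, so u_{409} = u_7 = 3.

3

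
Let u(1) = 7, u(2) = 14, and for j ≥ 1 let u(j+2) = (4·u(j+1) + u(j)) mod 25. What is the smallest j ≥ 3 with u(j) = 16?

Computing terms: u(1) = 7; u(2) = 14; u(3) = 13; u(4) = 16; u(5) = 2; u(6) = 24; u(7) = 23; u(8) = 16; u(9) = 12; u(10) = 14; u(11) = 18; u(12) = 11; u(13) = 12; u(14) = 9; u(15) = 23; u(16) = 1; u(17) = 2; u(18) = 9; u(19) = 13; u(20) = 11; u(21) = 7; u(22) = 14.
The sequence repeats with period 20.
The value 16 first appears (with j ≥ 3) at u(4).

4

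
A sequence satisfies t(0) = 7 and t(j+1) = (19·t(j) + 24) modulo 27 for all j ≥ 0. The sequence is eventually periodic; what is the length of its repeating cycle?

Listing terms: t(0) = 7; t(1) = 22; t(2) = 10; t(3) = 25; t(4) = 13; t(5) = 1; t(6) = 16; t(7) = 4; t(8) = 19; t(9) = 7.
Since t(9) = t(0) = 7, the sequence is periodic with period 9.

9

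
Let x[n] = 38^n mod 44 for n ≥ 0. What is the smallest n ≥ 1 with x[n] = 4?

Listing terms: x[0] = 1; x[1] = 38; x[2] = 36; x[3] = 4; x[4] = 20; x[5] = 12; x[6] = 16; x[7] = 36.
Since x[7] = x[2] = 36, the sequence is eventually periodic: after a pre-period of length 2 it cycles with period 5.
The value 4 first appears (with n ≥ 1) at x[3].

3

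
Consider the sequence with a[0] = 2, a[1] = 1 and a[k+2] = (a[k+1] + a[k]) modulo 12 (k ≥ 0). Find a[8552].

11

We have a[0] = 2,  a[1] = 1,  a[2] = 3,  a[3] = 4,  a[4] = 7,  a[5] = 11,  a[6] = 6,  a[7] = 5,  a[8] = 11,  a[9] = 4,  a[10] = 3,  a[11] = 7,  a[12] = 10,  a[13] = 5,  a[14] = 3,  a[15] = 8,  a[16] = 11,  a[17] = 7,  a[18] = 6,  a[19] = 1,  a[20] = 7,  a[21] = 8,  a[22] = 3,  a[23] = 11,  a[24] = 2,  a[25] = 1.
Since (a[24], a[25]) = (a[0], a[1]) = (2, 1) (two consecutive terms determine the rest), the sequence is periodic with period 24.
(8552 - 0) mod 24 = 8, so a[8552] = a[8] = 11.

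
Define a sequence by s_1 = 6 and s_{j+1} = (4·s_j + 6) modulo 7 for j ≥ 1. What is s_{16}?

6

Computing terms: s_1 = 6, s_2 = 2, s_3 = 0, s_4 = 6.
The sequence repeats with period 3.
(16 - 1) mod 3 = 0, so s_{16} = s_1 = 6.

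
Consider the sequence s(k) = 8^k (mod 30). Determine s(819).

Computing terms: s(1) = 8,  s(2) = 4,  s(3) = 2,  s(4) = 16,  s(5) = 8.
The sequence repeats with period 4.
(819 - 1) mod 4 = 2, so s(819) = s(3) = 2.

2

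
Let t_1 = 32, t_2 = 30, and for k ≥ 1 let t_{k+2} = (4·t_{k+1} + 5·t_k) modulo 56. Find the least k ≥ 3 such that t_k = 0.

3

t_1 = 32; t_2 = 30; t_3 = 0; t_4 = 38; t_5 = 40; t_6 = 14; t_7 = 32; t_8 = 30.
Since (t_7, t_8) = (t_1, t_2) = (32, 30) (two consecutive terms determine the rest), the sequence is periodic with period 6.
The value 0 first appears (with k ≥ 3) at t_3.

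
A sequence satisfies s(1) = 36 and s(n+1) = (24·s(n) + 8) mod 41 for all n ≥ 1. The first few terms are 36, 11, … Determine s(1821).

15

Listing terms: s(1) = 36,  s(2) = 11,  s(3) = 26,  s(4) = 17,  s(5) = 6,  s(6) = 29,  s(7) = 7,  s(8) = 12,  s(9) = 9,  s(10) = 19,  s(11) = 13,  s(12) = 33,  s(13) = 21,  s(14) = 20,  s(15) = 37,  s(16) = 35,  s(17) = 28,  s(18) = 24,  s(19) = 10,  s(20) = 2,  s(21) = 15,  s(22) = 40,  s(23) = 25,  s(24) = 34,  s(25) = 4,  s(26) = 22,  s(27) = 3,  s(28) = 39,  s(29) = 1,  s(30) = 32,  s(31) = 38,  s(32) = 18,  s(33) = 30,  s(34) = 31,  s(35) = 14,  s(36) = 16,  s(37) = 23,  s(38) = 27,  s(39) = 0,  s(40) = 8,  s(41) = 36.
Since s(41) = s(1) = 36, the sequence is periodic with period 40.
So s(1821) = s(1 + ((1821-1) mod 40)) = s(21) = 15.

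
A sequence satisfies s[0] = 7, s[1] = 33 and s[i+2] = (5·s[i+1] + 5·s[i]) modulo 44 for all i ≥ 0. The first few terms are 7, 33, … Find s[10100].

40

Computing terms: s[0] = 7, s[1] = 33, s[2] = 24, s[3] = 21, s[4] = 5, s[5] = 42, s[6] = 15, s[7] = 21, s[8] = 4, s[9] = 37, s[10] = 29, s[11] = 22, s[12] = 35, s[13] = 21, s[14] = 16, s[15] = 9, s[16] = 37, s[17] = 10, s[18] = 15, s[19] = 37, s[20] = 40, s[21] = 33, s[22] = 13, s[23] = 10, s[24] = 27, s[25] = 9, s[26] = 4, s[27] = 21, s[28] = 37, s[29] = 26, s[30] = 7, s[31] = 33.
The sequence repeats with period 30.
(10100 - 0) mod 30 = 20, so s[10100] = s[20] = 40.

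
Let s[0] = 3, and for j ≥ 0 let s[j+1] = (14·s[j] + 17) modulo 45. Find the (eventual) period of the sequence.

s[0] = 3, s[1] = 14, s[2] = 33, s[3] = 29, s[4] = 18, s[5] = 44, s[6] = 3.
The sequence repeats with period 6.

6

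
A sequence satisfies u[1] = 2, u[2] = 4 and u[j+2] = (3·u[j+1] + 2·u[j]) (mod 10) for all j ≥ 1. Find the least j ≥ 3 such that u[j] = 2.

We have u[1] = 2,  u[2] = 4,  u[3] = 6,  u[4] = 6,  u[5] = 0,  u[6] = 2,  u[7] = 6,  u[8] = 2,  u[9] = 8,  u[10] = 8,  u[11] = 0,  u[12] = 6,  u[13] = 8,  u[14] = 6,  u[15] = 4,  u[16] = 4,  u[17] = 0,  u[18] = 8,  u[19] = 4,  u[20] = 8,  u[21] = 2,  u[22] = 2,  u[23] = 0,  u[24] = 4,  u[25] = 2,  u[26] = 4.
Since (u[25], u[26]) = (u[1], u[2]) = (2, 4) (two consecutive terms determine the rest), the sequence is periodic with period 24.
The value 2 first appears (with j ≥ 3) at u[6].

6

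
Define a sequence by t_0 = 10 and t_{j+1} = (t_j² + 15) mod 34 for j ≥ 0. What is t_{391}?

13

Listing terms: t_0 = 10, t_1 = 13, t_2 = 14, t_3 = 7, t_4 = 30, t_5 = 31, t_6 = 24, t_7 = 13.
Since t_7 = t_1 = 13, the sequence is eventually periodic: after a pre-period of length 1 it cycles with period 6.
For j ≥ 1, t_j depends only on (j - 1) mod 6. (391 - 1) mod 6 = 0, so t_{391} = t_1 = 13.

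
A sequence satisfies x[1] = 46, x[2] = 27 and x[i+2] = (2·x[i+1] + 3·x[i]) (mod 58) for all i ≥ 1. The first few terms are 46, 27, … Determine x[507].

18

Listing terms: x[1] = 46, x[2] = 27, x[3] = 18, x[4] = 1, x[5] = 56, x[6] = 57, x[7] = 50, x[8] = 39, x[9] = 54, x[10] = 51, x[11] = 32, x[12] = 43, x[13] = 8, x[14] = 29, x[15] = 24, x[16] = 19, x[17] = 52, x[18] = 45, x[19] = 14, x[20] = 47, x[21] = 20, x[22] = 7, x[23] = 16, x[24] = 53, x[25] = 38, x[26] = 3, x[27] = 4, x[28] = 17, x[29] = 46, x[30] = 27.
Since (x[29], x[30]) = (x[1], x[2]) = (46, 27) (two consecutive terms determine the rest), the sequence is periodic with period 28.
(507 - 1) mod 28 = 2, so x[507] = x[3] = 18.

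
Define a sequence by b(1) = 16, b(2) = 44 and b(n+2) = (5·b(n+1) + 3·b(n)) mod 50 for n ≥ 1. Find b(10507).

b(1) = 16,  b(2) = 44,  b(3) = 18,  b(4) = 22,  b(5) = 14,  b(6) = 36,  b(7) = 22,  b(8) = 18,  b(9) = 6,  b(10) = 34,  b(11) = 38,  b(12) = 42,  b(13) = 24,  b(14) = 46,  b(15) = 2,  b(16) = 48,  b(17) = 46,  b(18) = 24,  b(19) = 8,  b(20) = 12,  b(21) = 34,  b(22) = 6,  b(23) = 32,  b(24) = 28,  b(25) = 36,  b(26) = 14,  b(27) = 28,  b(28) = 32,  b(29) = 44,  b(30) = 16,  b(31) = 12,  b(32) = 8,  b(33) = 26,  b(34) = 4,  b(35) = 48,  b(36) = 2,  b(37) = 4,  b(38) = 26,  b(39) = 42,  b(40) = 38,  b(41) = 16,  b(42) = 44.
The sequence repeats with period 40.
(10507 - 1) mod 40 = 26, so b(10507) = b(27) = 28.

28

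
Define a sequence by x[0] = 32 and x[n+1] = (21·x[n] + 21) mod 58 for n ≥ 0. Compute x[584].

48

Computing terms: x[0] = 32, x[1] = 55, x[2] = 16, x[3] = 9, x[4] = 36, x[5] = 23, x[6] = 40, x[7] = 49, x[8] = 6, x[9] = 31, x[10] = 34, x[11] = 39, x[12] = 28, x[13] = 29, x[14] = 50, x[15] = 27, x[16] = 8, x[17] = 15, x[18] = 46, x[19] = 1, x[20] = 42, x[21] = 33, x[22] = 18, x[23] = 51, x[24] = 48, x[25] = 43, x[26] = 54, x[27] = 53, x[28] = 32.
Since x[28] = x[0] = 32, the sequence is periodic with period 28.
(584 - 0) mod 28 = 24, so x[584] = x[24] = 48.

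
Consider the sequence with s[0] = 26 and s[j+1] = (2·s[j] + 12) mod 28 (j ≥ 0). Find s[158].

We have s[0] = 26,  s[1] = 8,  s[2] = 0,  s[3] = 12,  s[4] = 8.
Since s[4] = s[1] = 8, the sequence is eventually periodic: after a pre-period of length 1 it cycles with period 3.
For j ≥ 1, s[j] depends only on (j - 1) mod 3. (158 - 1) mod 3 = 1, so s[158] = s[2] = 0.

0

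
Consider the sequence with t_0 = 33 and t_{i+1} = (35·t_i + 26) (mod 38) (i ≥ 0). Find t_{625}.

25

Listing terms: t_0 = 33, t_1 = 3, t_2 = 17, t_3 = 13, t_4 = 25, t_5 = 27, t_6 = 21, t_7 = 1, t_8 = 23, t_9 = 33.
The sequence repeats with period 9.
So t_{625} = t_{0 + ((625-0) mod 9)} = t_4 = 25.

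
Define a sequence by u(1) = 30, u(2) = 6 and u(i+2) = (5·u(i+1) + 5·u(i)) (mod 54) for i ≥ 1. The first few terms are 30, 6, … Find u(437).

We have u(1) = 30,  u(2) = 6,  u(3) = 18,  u(4) = 12,  u(5) = 42,  u(6) = 0,  u(7) = 48,  u(8) = 24,  u(9) = 36,  u(10) = 30,  u(11) = 6.
The sequence repeats with period 9.
(437 - 1) mod 9 = 4, so u(437) = u(5) = 42.

42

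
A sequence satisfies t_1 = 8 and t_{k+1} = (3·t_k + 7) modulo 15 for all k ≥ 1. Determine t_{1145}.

We have t_1 = 8, t_2 = 1, t_3 = 10, t_4 = 7, t_5 = 13, t_6 = 1.
Since t_6 = t_2 = 1, the sequence is eventually periodic: after a pre-period of length 1 it cycles with period 4.
For k ≥ 2, t_k depends only on (k - 2) mod 4. (1145 - 2) mod 4 = 3, so t_{1145} = t_5 = 13.

13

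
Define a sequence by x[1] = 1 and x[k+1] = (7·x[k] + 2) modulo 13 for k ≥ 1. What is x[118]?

6

Listing terms: x[1] = 1; x[2] = 9; x[3] = 0; x[4] = 2; x[5] = 3; x[6] = 10; x[7] = 7; x[8] = 12; x[9] = 8; x[10] = 6; x[11] = 5; x[12] = 11; x[13] = 1.
Since x[13] = x[1] = 1, the sequence is periodic with period 12.
(118 - 1) mod 12 = 9, so x[118] = x[10] = 6.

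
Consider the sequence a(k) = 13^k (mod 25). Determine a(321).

We have a(1) = 13, a(2) = 19, a(3) = 22, a(4) = 11, a(5) = 18, a(6) = 9, a(7) = 17, a(8) = 21, a(9) = 23, a(10) = 24, a(11) = 12, a(12) = 6, a(13) = 3, a(14) = 14, a(15) = 7, a(16) = 16, a(17) = 8, a(18) = 4, a(19) = 2, a(20) = 1, a(21) = 13.
Since a(21) = a(1) = 13, the sequence is periodic with period 20.
(321 - 1) mod 20 = 0, so a(321) = a(1) = 13.

13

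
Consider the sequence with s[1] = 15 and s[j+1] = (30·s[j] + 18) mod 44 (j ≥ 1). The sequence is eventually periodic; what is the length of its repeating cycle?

10

We have s[1] = 15, s[2] = 28, s[3] = 22, s[4] = 18, s[5] = 30, s[6] = 38, s[7] = 14, s[8] = 42, s[9] = 2, s[10] = 34, s[11] = 26, s[12] = 6, s[13] = 22.
Since s[13] = s[3] = 22, the sequence is eventually periodic: after a pre-period of length 2 it cycles with period 10.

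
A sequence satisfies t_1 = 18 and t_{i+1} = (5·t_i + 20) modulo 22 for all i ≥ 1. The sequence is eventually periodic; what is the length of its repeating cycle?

5

Computing terms: t_1 = 18, t_2 = 0, t_3 = 20, t_4 = 10, t_5 = 4, t_6 = 18.
The sequence repeats with period 5.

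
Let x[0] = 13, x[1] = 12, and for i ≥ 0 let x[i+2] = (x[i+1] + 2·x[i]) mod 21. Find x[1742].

Listing terms: x[0] = 13; x[1] = 12; x[2] = 17; x[3] = 20; x[4] = 12; x[5] = 10; x[6] = 13; x[7] = 12.
The sequence repeats with period 6.
(1742 - 0) mod 6 = 2, so x[1742] = x[2] = 17.

17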